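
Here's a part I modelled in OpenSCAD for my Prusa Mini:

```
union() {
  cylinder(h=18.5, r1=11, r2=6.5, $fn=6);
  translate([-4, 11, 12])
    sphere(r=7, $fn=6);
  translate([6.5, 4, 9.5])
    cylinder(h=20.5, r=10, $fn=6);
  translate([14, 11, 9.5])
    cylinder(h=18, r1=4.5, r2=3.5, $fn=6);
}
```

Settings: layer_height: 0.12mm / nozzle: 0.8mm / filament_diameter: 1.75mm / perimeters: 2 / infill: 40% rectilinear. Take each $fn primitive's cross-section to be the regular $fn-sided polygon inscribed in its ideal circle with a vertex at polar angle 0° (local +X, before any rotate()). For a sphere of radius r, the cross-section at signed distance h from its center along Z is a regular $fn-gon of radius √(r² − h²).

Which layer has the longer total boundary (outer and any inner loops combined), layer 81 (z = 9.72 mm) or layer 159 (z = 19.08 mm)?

Layer 81 (z = 9.72): the cone (r1=11→r2=6.5) has section circumradius 8.636 here — a regular 6-gon (perimeter = 2·6·8.636·sin(180°/6) = 51.81 mm); the r=7 sphere at (-4, 11) slices to a regular 6-gon of circumradius 6.618 (√(r²−h²) with h=2.28 from center) (perimeter = 2·6·6.618·sin(180°/6) = 39.71 mm); the r=10 cylinder at (6.5, 4) gives a regular 6-gon of circumradius 10 (constant along its height) (perimeter = 2·6·10.000·sin(180°/6) = 60.00 mm); the cone at (14, 11) (r1=4.5→r2=3.5) has section circumradius 4.488 here — a regular 6-gon (perimeter = 2·6·4.488·sin(180°/6) = 26.93 mm); Combining (union): the regions partially overlap (shared area 134.51 mm²), so the edge portions inside another operand are dropped and the merged outline is re-measured after clipping — boundary = 98.42 mm. So its perimeter = 98.42 mm. Layer 159 (z = 19.08): the cone is absent (z outside [0, 18.5]); the sphere at (-4, 11) is absent (|z−center|=7.080 > r=7); the r=10 cylinder at (6.5, 4) contributes a regular 6-gon of circumradius 10 (perimeter = 2·6·10.000·sin(180°/6) = 60.00 mm); the cone at (14, 11) (r1=4.5→r2=3.5) has section circumradius 3.968 here — a regular 6-gon (perimeter = 2·6·3.968·sin(180°/6) = 23.81 mm); Combining (union): the regions partially overlap (shared area 10.77 mm²), so the edge portions inside another operand are dropped and the merged outline is re-measured after clipping — boundary = 69.10 mm. So its perimeter = 69.10 mm. Layer 81 is larger (98.42 vs 69.10 mm).

layer 81 (z = 9.72 mm)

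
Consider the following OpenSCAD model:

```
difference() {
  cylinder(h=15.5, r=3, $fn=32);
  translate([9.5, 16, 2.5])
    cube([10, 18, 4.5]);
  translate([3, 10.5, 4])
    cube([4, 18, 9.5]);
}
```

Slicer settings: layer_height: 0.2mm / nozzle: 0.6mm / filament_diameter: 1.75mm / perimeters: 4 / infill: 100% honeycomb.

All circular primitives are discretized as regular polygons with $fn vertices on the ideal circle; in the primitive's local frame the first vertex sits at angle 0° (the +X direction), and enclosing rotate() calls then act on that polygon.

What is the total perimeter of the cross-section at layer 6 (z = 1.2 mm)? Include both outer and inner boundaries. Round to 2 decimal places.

At z = 1.2 mm: the r=3 cylinder gives a regular 32-gon of circumradius 3 (constant along its height) (perimeter = 2·32·3.000·sin(180°/32) = 18.82 mm); the cube at (9.5, 16) does not reach this height (z outside [2.5, 7]); the cube at (3, 10.5) does not reach this height (z outside [4, 13.5]); Subtracting the remaining from the first: none of the subtracted shapes is present at this height, so the r=3 cylinder is unchanged — boundary = 18.82 mm. Overall, the cross-section is a single solid region. Total boundary length (outer) = 18.82 mm.

18.82 mm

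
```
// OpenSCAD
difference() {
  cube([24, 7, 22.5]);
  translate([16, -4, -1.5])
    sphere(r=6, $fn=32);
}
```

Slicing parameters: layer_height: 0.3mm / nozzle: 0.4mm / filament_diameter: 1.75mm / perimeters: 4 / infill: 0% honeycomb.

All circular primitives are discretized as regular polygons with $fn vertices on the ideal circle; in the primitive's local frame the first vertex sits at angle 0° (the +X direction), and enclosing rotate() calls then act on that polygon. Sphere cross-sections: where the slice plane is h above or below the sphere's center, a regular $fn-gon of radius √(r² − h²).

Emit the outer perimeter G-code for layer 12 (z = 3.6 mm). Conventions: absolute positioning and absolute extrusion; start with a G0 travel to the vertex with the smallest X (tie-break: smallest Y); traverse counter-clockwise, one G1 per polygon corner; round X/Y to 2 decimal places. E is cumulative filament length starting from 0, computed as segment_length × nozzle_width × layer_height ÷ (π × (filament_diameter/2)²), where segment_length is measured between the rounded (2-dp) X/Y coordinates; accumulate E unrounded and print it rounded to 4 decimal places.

At z = 3.6 mm: the cube (footprint 24×7) is included at this height; the r=6 sphere at (16, -4) contributes a regular 32-gon of circumradius √(6²−5.1²) = 3.161; Subtracting the remaining from the first: starting from the 24×7 cube, the r=6 sphere at (16, -4) misses the remaining region (no effect) — 1 connected region. The outline is a single polygon with 4 vertices. Extrusion per mm of travel: 0.4 × 0.3 / (π × 0.875²) = 0.049890. Accumulating E over each segment gives final E = 3.0932.

G0 X0.00 Y0.00 Z3.60
G1 X24.00 Y0.00 E1.1974
G1 X24.00 Y7.00 E1.5466
G1 X0.00 Y7.00 E2.7440
G1 X0.00 Y0.00 E3.0932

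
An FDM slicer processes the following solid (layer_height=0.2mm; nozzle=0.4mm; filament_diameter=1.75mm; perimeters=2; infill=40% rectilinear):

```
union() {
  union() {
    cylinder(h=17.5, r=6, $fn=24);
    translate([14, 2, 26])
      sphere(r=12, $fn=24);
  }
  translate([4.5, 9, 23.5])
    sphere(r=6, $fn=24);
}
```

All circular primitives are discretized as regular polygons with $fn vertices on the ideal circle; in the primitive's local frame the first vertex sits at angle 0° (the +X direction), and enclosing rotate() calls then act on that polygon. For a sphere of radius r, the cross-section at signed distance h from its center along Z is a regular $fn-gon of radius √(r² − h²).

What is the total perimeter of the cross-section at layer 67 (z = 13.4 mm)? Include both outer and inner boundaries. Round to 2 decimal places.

At z = 13.4 mm: the r=6 cylinder contributes a regular 24-gon of circumradius 6 (perimeter = 2·24·6.000·sin(180°/24) = 37.59 mm); the sphere at (14, 2) does not reach this height (|z−center|=12.600 > r=12); Merging all regions: only the r=6 cylinder is present, so the union is just that shape — boundary = 37.59 mm; the sphere at (4.5, 9) is absent (|z−center|=10.100 > r=6); Taking the union: only the result so far is present, so the union is just that shape — boundary = 37.59 mm. Overall, the cross-section is a single solid region. Total boundary length (outer) = 37.59 mm.

37.59 mm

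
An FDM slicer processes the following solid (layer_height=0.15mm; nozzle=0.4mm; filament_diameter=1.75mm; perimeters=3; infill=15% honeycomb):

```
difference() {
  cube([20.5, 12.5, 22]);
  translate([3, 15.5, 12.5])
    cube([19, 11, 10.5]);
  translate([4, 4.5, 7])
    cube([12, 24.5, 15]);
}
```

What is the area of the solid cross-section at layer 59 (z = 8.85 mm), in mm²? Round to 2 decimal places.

At z = 8.85 mm: the cube (footprint 20.5×12.5) is included at this height (area 256.25 mm²); the cube at (3, 15.5) is absent (z outside [12.5, 23]); the 12×24.5 cube at (4, 4.5) contributes its full rectangle (area 294.00 mm²); Taking the first minus the rest: starting from the 20.5×12.5 cube (256.25 mm²), the 12×24.5 cube at (4, 4.5) partially overlaps it — only the 96.00 mm² overlap (of its 294.00 mm²) is removed, clipping the outline — area = 160.25 mm². Overall, the cross-section is a single solid region. Net area = 160.25 mm².

160.25 mm²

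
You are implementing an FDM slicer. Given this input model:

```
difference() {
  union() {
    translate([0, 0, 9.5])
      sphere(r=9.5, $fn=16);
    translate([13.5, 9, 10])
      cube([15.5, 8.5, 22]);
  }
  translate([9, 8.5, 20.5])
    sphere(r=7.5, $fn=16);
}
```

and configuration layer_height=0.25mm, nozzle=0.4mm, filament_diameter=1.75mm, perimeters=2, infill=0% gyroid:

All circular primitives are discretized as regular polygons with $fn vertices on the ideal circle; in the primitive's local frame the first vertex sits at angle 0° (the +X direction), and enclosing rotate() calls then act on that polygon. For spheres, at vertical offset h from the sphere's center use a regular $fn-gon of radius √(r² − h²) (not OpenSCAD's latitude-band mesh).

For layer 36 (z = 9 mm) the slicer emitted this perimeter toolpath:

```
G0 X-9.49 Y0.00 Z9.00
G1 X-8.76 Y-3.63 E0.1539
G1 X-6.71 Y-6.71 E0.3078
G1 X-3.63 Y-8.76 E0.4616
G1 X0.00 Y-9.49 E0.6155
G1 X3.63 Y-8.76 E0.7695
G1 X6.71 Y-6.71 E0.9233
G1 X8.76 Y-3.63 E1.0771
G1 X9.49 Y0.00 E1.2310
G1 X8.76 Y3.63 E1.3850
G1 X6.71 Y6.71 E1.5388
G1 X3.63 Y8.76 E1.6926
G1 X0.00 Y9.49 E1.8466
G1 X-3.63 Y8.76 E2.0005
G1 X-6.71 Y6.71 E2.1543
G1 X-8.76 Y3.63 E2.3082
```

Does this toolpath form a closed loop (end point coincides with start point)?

no

Start point (G0): (-9.49, 0.00). End point (last G1): the path does not return to the start — open.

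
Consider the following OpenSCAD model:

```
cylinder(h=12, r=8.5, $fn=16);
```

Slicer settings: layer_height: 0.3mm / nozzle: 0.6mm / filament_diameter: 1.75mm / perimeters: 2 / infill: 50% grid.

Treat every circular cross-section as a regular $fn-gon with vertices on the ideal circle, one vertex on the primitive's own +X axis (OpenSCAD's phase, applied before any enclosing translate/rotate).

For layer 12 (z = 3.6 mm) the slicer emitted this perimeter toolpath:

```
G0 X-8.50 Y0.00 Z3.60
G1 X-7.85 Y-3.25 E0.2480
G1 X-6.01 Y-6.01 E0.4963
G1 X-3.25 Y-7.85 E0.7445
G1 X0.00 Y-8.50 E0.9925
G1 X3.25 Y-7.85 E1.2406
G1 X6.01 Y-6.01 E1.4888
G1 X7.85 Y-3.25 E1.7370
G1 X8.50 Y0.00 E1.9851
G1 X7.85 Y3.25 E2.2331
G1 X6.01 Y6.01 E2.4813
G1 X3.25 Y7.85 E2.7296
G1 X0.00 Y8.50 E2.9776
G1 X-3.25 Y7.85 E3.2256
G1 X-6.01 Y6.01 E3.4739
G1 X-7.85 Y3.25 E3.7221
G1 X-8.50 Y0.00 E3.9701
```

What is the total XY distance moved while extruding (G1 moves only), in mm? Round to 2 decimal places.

53.05 mm

Sum the Euclidean lengths of each G1 segment: total = 53.05 mm.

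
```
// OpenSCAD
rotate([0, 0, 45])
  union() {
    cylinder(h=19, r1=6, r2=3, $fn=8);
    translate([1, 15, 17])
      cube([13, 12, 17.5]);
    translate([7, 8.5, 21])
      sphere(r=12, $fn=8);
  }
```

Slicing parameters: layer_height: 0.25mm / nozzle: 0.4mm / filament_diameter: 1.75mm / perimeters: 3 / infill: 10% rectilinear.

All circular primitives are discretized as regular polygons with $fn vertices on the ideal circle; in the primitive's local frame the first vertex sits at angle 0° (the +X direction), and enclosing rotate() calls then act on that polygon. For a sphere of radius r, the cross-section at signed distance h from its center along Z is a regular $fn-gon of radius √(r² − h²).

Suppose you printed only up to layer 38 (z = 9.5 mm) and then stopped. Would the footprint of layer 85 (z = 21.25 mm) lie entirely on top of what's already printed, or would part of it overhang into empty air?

part overhangs

Compare the two slices. At z = 9.5: the cone: at t=0.500 of its height the radius interpolates to r₁+(r₂−r₁)t = 4.500, giving a regular 8-gon of that circumradius (area = (8/2)·4.500²·sin(360°/8) = 57.28 mm²); the cube at (1, 15) is not intersected at this z (z outside [17, 34.5]); the r=12 sphere at (7, 8.5) contributes a regular 8-gon of circumradius √(12²−11.5²) = 3.428 (area = (8/2)·3.428²·sin(360°/8) = 33.23 mm²); Combining (union): the 2 present regions are separate (no shared area or edge), so areas and boundary lengths simply add and each stays a separate island — area = 90.51 mm²; (whole slice rotated 45° about Z — lengths, areas and connectivity unchanged). At z = 21.25: the cone does not reach this height (z outside [0, 19]); the cube at (1, 15) (footprint 13×12) is included at this height (area 156.00 mm²); the r=12 sphere at (7, 8.5) slices to a regular 8-gon of circumradius 11.997 (√(r²−h²) with h=0.25 from center) (area = (8/2)·11.997²·sin(360°/8) = 407.12 mm²); Merging all regions: the regions partially overlap — summed areas 563.12 mm² minus the doubly-counted overlap 53.86 mm² gives 509.25 mm² — area = 509.25 mm²; (rotated 45° about Z; rotation is an isometry so areas/perimeters/island counts are preserved). Checking containment: at z = 21.25 the cross-section extends beyond the z = 9.5 cross-section by about 446.59 mm².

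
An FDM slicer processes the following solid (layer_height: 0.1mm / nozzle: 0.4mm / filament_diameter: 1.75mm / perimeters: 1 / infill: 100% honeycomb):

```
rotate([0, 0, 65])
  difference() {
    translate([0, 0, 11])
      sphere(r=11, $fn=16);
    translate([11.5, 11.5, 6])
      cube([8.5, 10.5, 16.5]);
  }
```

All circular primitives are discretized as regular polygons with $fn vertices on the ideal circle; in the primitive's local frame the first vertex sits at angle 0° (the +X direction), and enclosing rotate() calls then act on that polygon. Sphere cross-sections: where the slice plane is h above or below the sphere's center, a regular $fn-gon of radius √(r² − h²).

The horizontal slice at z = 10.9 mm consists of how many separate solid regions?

At z = 10.9 mm: the r=11 sphere slices to a regular 16-gon of circumradius 11.000 (√(r²−h²) with h=0.1 from center); the cube at (11.5, 11.5) is present — its section is the full 8.5×10.5 rectangle; Subtracting the remaining from the first: starting from the r=11 sphere, the 8.5×10.5 cube at (11.5, 11.5) misses the remaining region (no effect) — 1 connected region; (rotated 65° about Z; rotation is an isometry so areas/perimeters/island counts are preserved). The result has 1 disconnected region.

1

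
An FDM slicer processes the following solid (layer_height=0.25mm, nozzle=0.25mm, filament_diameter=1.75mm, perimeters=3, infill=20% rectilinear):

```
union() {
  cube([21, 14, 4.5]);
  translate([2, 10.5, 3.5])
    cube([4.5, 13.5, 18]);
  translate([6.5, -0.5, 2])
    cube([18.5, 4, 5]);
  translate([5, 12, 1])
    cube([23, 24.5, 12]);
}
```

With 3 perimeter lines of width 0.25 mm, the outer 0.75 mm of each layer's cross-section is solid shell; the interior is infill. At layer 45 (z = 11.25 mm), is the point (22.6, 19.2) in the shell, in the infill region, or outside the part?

infill

At z = 11.25 mm: the cube is not intersected at this z (z outside [0, 4.5]); the 4.5×13.5 cube at (2, 10.5) contributes its full rectangle; the cube at (6.5, -0.5) does not reach this height (z outside [2, 7]); the 23×24.5 cube at (5, 12) contributes its full rectangle; Taking the union: the regions partially overlap (shared area 18.00 mm²), so overlapping operands fuse into one piece — 1 connected region. Overall, the cross-section is a single solid region. The nearest boundary edge runs (28.00, 36.50)→(28.00, 12.00); distance from the point to it = 5.40 mm. The point is inside the cross-section and 5.40 mm from the nearest boundary — more than the 0.75 mm shell width (3 × 0.25), so it's in the infill interior.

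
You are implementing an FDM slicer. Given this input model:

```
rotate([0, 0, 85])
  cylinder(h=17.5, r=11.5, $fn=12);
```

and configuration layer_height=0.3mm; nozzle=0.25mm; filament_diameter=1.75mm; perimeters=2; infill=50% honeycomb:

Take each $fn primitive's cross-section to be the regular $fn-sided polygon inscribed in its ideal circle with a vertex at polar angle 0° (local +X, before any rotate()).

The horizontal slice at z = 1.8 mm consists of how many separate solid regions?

1

At z = 1.8 mm: the r=11.5 cylinder contributes a regular 12-gon of circumradius 11.5; (whole slice rotated 85° about Z — lengths, areas and connectivity unchanged). The result has 1 disconnected region.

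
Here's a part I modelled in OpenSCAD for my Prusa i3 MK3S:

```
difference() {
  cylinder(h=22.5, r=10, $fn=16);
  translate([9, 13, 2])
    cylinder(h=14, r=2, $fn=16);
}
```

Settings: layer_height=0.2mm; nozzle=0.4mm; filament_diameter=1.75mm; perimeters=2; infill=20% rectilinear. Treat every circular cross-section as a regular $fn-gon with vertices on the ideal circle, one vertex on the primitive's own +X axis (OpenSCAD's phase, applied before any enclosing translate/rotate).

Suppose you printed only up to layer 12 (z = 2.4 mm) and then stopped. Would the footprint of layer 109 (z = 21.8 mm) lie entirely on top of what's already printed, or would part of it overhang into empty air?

Compare the two slices. At z = 2.4: the r=10 cylinder gives a regular 16-gon of circumradius 10 (constant along its height) (area = (16/2)·10.000²·sin(360°/16) = 306.15 mm²); the cylinder at (9, 13): section is a regular 16-gon, circumradius r=2 (area = (16/2)·2.000²·sin(360°/16) = 12.25 mm²); Taking the first minus the rest: starting from the r=10 cylinder (306.15 mm²), the r=2 cylinder at (9, 13) misses the remaining region (no effect) — area = 306.15 mm². At z = 21.8: the r=10 cylinder contributes a regular 16-gon of circumradius 10 (area = (16/2)·10.000²·sin(360°/16) = 306.15 mm²); the cylinder at (9, 13) is not intersected at this z (z outside [2, 16]); After the difference (first − rest): none of the subtracted shapes is present at this height, so the r=10 cylinder is unchanged — area = 306.15 mm². Checking containment: the cross-section at z = 21.8 is a subset of the cross-section at z = 2.4.

entirely on top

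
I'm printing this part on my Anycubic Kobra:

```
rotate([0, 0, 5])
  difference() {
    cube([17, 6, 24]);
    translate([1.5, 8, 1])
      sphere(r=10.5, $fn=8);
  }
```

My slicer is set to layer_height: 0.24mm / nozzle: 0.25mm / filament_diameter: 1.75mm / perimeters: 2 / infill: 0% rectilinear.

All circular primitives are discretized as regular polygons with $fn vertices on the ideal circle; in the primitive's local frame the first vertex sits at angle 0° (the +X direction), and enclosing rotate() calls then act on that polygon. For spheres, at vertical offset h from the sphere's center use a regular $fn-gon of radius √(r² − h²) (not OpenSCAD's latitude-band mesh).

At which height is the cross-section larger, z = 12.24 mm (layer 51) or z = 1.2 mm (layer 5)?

layer 51 (z = 12.24 mm)

Layer 51 (z = 12.24): the cube (footprint 17×6) is included at this height (area 102.00 mm²); the sphere at (1.5, 8) is not intersected at this z (|z−center|=11.240 > r=10.5); Subtracting the remaining from the first: none of the subtracted shapes is present at this height, so the 17×6 cube is unchanged — area = 102.00 mm²; (rotated 5° about Z; rotation is an isometry so areas/perimeters/island counts are preserved). So its area = 102.00 mm². Layer 5 (z = 1.2): the 17×6 cube contributes its full rectangle (area 102.00 mm²); the r=10.5 sphere at (1.5, 8) contributes a regular 8-gon of circumradius √(10.5²−0.2²) = 10.498 (area = (8/2)·10.498²·sin(360°/8) = 311.72 mm²); Taking the first minus the rest: starting from the 17×6 cube (102.00 mm²), the r=10.5 sphere at (1.5, 8) partially overlaps it — only the 59.23 mm² overlap (of its 311.72 mm²) is removed, clipping the outline — area = 42.77 mm²; (rotated 5° about Z; rotation is an isometry so areas/perimeters/island counts are preserved). So its area = 42.77 mm². Layer 51 is larger (102.00 vs 42.77 mm²).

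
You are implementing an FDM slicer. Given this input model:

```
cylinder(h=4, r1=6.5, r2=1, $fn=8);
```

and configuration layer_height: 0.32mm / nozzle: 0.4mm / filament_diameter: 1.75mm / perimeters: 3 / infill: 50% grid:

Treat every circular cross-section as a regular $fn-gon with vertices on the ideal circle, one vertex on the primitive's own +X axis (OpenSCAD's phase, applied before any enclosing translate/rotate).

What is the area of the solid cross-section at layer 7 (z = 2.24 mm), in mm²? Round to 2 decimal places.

At z = 2.24 mm: the cone contributes a regular 8-gon of circumradius 3.420 (interpolated between r1=6.5 and r2=1 at t=0.560) (area = (8/2)·3.420²·sin(360°/8) = 33.08 mm²). Overall, the cross-section is a single solid region. Net area = 33.08 mm².

33.08 mm²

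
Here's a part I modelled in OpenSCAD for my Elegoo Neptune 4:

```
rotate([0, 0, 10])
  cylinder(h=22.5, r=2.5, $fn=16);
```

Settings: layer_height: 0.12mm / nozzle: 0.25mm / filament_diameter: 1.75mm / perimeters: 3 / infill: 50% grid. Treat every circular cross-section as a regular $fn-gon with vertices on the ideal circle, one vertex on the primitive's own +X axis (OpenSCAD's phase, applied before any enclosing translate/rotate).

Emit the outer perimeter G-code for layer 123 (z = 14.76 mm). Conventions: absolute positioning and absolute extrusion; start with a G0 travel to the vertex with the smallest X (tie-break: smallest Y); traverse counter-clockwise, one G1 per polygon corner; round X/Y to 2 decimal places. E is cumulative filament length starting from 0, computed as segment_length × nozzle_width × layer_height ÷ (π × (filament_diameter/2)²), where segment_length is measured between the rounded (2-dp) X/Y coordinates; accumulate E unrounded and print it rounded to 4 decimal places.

At z = 14.76 mm: the cylinder: section is a regular 16-gon, circumradius r=2.5; (rotated 10° about Z; rotation is an isometry so areas/perimeters/island counts are preserved). The outline is a single polygon with 16 vertices. Extrusion per mm of travel: 0.25 × 0.12 / (π × 0.875²) = 0.012473. Accumulating E over each segment gives final E = 0.1946.

G0 X-2.46 Y-0.43 Z14.76
G1 X-2.11 Y-1.34 E0.0122
G1 X-1.43 Y-2.05 E0.0244
G1 X-0.54 Y-2.44 E0.0365
G1 X0.43 Y-2.46 E0.0486
G1 X1.34 Y-2.11 E0.0608
G1 X2.05 Y-1.43 E0.0731
G1 X2.44 Y-0.54 E0.0852
G1 X2.46 Y0.43 E0.0973
G1 X2.11 Y1.34 E0.1094
G1 X1.43 Y2.05 E0.1217
G1 X0.54 Y2.44 E0.1338
G1 X-0.43 Y2.46 E0.1459
G1 X-1.34 Y2.11 E0.1581
G1 X-2.05 Y1.43 E0.1704
G1 X-2.44 Y0.54 E0.1825
G1 X-2.46 Y-0.43 E0.1946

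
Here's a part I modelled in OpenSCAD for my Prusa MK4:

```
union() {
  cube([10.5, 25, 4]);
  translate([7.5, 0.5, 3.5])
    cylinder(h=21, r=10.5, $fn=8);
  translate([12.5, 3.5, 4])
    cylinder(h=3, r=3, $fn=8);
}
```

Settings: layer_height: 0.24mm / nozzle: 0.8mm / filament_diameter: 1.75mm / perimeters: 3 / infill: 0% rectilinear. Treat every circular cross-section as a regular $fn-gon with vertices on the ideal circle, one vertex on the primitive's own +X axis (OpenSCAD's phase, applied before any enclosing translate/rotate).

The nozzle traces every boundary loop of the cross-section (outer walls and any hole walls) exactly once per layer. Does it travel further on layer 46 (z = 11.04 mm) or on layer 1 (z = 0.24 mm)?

layer 1 (z = 0.24 mm)

Layer 46 (z = 11.04): the cube is not intersected at this z (z outside [0, 4]); the cylinder at (7.5, 0.5): section is a regular 8-gon, circumradius r=10.5 (perimeter = 2·8·10.500·sin(180°/8) = 64.29 mm); the cylinder at (12.5, 3.5) does not reach this height (z outside [4, 7]); Taking the union: only the r=10.5 cylinder at (7.5, 0.5) is present, so the union is just that shape — boundary = 64.29 mm. So its perimeter = 64.29 mm. Layer 1 (z = 0.24): the 10.5×25 cube contributes its full rectangle (perimeter 71.00 mm); the cylinder at (7.5, 0.5) does not reach this height (z outside [3.5, 24.5]); the cylinder at (12.5, 3.5) does not reach this height (z outside [4, 7]); Taking the union: only the 10.5×25 cube is present, so the union is just that shape — boundary = 71.00 mm. So its perimeter = 71.00 mm. Layer 1 is larger (71.00 vs 64.29 mm).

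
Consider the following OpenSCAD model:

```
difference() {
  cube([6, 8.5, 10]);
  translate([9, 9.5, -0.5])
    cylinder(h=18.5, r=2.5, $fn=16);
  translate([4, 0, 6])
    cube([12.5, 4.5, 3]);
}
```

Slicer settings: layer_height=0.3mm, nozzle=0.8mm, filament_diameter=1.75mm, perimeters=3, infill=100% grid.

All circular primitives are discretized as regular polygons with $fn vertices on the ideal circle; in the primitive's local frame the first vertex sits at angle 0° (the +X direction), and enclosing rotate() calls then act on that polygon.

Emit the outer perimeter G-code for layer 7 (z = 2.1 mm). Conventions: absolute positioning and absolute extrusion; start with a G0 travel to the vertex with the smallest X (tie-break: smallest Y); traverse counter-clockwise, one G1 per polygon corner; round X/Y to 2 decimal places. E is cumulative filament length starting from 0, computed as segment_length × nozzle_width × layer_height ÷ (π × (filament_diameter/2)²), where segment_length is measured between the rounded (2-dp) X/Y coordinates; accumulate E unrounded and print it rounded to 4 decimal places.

G0 X0.00 Y0.00 Z2.10
G1 X6.00 Y0.00 E0.5987
G1 X6.00 Y8.50 E1.4468
G1 X0.00 Y8.50 E2.0455
G1 X0.00 Y0.00 E2.8936

At z = 2.1 mm: the 6×8.5 cube contributes its full rectangle; the r=2.5 cylinder at (9, 9.5) contributes a regular 16-gon of circumradius 2.5; the cube at (4, 0) does not reach this height (z outside [6, 9]); Taking the first minus the rest: starting from the 6×8.5 cube, the r=2.5 cylinder at (9, 9.5) misses the remaining region (no effect) — 1 connected region. The outline is a single polygon with 4 vertices. Extrusion per mm of travel: 0.8 × 0.3 / (π × 0.875²) = 0.099780. Accumulating E over each segment gives final E = 2.8936.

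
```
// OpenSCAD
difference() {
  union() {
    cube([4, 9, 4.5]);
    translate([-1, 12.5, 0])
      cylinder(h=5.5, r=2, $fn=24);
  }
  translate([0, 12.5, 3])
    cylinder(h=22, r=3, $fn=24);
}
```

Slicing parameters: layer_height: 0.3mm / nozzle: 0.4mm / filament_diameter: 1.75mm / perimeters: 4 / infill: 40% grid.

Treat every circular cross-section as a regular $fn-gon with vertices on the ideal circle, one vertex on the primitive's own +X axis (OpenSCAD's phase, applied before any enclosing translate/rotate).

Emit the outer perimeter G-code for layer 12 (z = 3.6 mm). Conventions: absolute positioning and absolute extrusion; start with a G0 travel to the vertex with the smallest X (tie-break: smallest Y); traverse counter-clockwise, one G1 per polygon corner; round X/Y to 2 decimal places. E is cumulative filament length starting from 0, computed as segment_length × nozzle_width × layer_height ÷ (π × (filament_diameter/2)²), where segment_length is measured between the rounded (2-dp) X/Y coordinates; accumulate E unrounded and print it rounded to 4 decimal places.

At z = 3.6 mm: the cube is present — its section is the full 4×9 rectangle; the cylinder at (-1, 12.5): section is a regular 24-gon, circumradius r=2; Combining (union): the 2 present regions are separate (no shared area or edge), so areas and boundary lengths simply add and each stays a separate island — 2 connected regions; the r=3 cylinder at (0, 12.5) gives a regular 24-gon of circumradius 3 (constant along its height); Taking the first minus the rest: starting from the result so far, the r=3 cylinder at (0, 12.5) partially overlaps it — only the 12.42 mm² overlap (of its 27.95 mm²) is removed, clipping the outline — 1 connected region. The outline is a single polygon with 4 vertices. Extrusion per mm of travel: 0.4 × 0.3 / (π × 0.875²) = 0.049890. Accumulating E over each segment gives final E = 1.2971.

G0 X0.00 Y0.00 Z3.60
G1 X4.00 Y0.00 E0.1996
G1 X4.00 Y9.00 E0.6486
G1 X0.00 Y9.00 E0.8481
G1 X0.00 Y0.00 E1.2971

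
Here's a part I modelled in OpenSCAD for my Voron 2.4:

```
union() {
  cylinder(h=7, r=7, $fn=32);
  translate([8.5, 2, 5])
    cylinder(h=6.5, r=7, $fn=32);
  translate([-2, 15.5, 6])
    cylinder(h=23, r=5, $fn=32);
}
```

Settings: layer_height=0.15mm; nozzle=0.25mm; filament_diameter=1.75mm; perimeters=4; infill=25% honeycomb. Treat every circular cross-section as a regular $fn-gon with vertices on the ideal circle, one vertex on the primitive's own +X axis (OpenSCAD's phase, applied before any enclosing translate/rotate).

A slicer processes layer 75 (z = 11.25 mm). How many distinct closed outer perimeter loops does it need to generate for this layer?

At z = 11.25 mm: the cylinder is absent (z outside [0, 7]); the cylinder at (8.5, 2): section is a regular 32-gon, circumradius r=7; the r=5 cylinder at (-2, 15.5) contributes a regular 32-gon of circumradius 5; Combining (union): the 2 present regions are separate (no shared area or edge), so areas and boundary lengths simply add and each stays a separate island — 2 connected regions. The result has 2 disconnected regions.

2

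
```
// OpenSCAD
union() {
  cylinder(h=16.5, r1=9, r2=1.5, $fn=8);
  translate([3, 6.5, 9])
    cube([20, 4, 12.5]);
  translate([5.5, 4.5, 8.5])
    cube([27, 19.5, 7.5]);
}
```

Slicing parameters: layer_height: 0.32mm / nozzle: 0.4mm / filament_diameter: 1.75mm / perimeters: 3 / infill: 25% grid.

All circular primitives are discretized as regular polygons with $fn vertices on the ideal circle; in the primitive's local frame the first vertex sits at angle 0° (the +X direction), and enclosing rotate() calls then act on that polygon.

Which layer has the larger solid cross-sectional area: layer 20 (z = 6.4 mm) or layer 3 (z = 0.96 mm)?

Layer 20 (z = 6.4): the cone: at t=0.388 of its height the radius interpolates to r₁+(r₂−r₁)t = 6.091, giving a regular 8-gon of that circumradius (area = (8/2)·6.091²·sin(360°/8) = 104.93 mm²); the cube at (3, 6.5) is absent (z outside [9, 21.5]); the cube at (5.5, 4.5) does not reach this height (z outside [8.5, 16]); Combining (union): only the cone is present, so the union is just that shape — area = 104.93 mm². So its area = 104.93 mm². Layer 3 (z = 0.96): the cone: at t=0.058 of its height the radius interpolates to r₁+(r₂−r₁)t = 8.564, giving a regular 8-gon of that circumradius (area = (8/2)·8.564²·sin(360°/8) = 207.43 mm²); the cube at (3, 6.5) does not reach this height (z outside [9, 21.5]); the cube at (5.5, 4.5) does not reach this height (z outside [8.5, 16]); Combining (union): only the cone is present, so the union is just that shape — area = 207.43 mm². So its area = 207.43 mm². Layer 3 is larger (207.43 vs 104.93 mm²).

layer 3 (z = 0.96 mm)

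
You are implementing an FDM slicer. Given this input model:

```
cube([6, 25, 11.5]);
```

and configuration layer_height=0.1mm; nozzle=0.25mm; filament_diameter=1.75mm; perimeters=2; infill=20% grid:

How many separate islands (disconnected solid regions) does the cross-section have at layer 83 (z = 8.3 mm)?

At z = 8.3 mm: the 6×25 cube contributes its full rectangle. Overall, the cross-section is a single solid region. Island count = 1.

1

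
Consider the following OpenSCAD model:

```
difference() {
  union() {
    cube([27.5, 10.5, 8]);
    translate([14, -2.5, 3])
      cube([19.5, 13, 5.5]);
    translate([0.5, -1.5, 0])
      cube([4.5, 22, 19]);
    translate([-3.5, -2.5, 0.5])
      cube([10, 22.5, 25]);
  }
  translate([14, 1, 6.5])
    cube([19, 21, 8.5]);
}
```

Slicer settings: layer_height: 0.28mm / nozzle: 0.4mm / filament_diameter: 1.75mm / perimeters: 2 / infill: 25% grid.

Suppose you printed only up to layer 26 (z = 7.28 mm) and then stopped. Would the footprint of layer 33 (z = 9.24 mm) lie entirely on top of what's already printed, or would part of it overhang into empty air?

entirely on top

Compare the two slices. At z = 7.28: the 27.5×10.5 cube contributes its full rectangle (area 288.75 mm²); the 19.5×13 cube at (14, -2.5) contributes its full rectangle (area 253.50 mm²); the cube at (0.5, -1.5) is present — its section is the full 4.5×22 rectangle (area 99.00 mm²); the cube at (-3.5, -2.5) (footprint 10×22.5) is included at this height (area 225.00 mm²); Combining (union): the regions partially overlap — summed areas 866.25 mm² minus the doubly-counted overlap 306.75 mm² gives 559.50 mm² — area = 559.50 mm²; the cube at (14, 1) (footprint 19×21) is included at this height (area 399.00 mm²); Subtracting the remaining from the first: starting from that combined region (559.50 mm²), the 19×21 cube at (14, 1) partially overlaps it — only the 180.50 mm² overlap (of its 399.00 mm²) is removed, clipping the outline — area = 379.00 mm². At z = 9.24: the cube is not intersected at this z (z outside [0, 8]); the cube at (14, -2.5) does not reach this height (z outside [3, 8.5]); the 4.5×22 cube at (0.5, -1.5) contributes its full rectangle (area 99.00 mm²); the cube at (-3.5, -2.5) (footprint 10×22.5) is included at this height (area 225.00 mm²); Combining (union): the regions partially overlap — summed areas 324.00 mm² minus the doubly-counted overlap 96.75 mm² gives 227.25 mm² — area = 227.25 mm²; the 19×21 cube at (14, 1) contributes its full rectangle (area 399.00 mm²); After the difference (first − rest): starting from that combined region (227.25 mm²), the 19×21 cube at (14, 1) misses the remaining region (no effect) — area = 227.25 mm². Checking containment: the cross-section at z = 9.24 is a subset of the cross-section at z = 7.28.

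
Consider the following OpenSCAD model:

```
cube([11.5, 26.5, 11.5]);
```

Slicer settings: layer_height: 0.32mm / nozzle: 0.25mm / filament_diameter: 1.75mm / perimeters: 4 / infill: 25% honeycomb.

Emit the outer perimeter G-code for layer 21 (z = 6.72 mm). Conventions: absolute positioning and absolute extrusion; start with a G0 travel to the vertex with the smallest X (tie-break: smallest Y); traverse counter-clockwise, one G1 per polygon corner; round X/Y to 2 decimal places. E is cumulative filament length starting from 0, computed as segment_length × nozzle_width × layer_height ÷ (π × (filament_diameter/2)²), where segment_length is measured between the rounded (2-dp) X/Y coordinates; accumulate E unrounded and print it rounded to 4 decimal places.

G0 X0.00 Y0.00 Z6.72
G1 X11.50 Y0.00 E0.3825
G1 X11.50 Y26.50 E1.2639
G1 X0.00 Y26.50 E1.6464
G1 X0.00 Y0.00 E2.5278

At z = 6.72 mm: the 11.5×26.5 cube contributes its full rectangle. The outline is a single polygon with 4 vertices. Extrusion per mm of travel: 0.25 × 0.32 / (π × 0.875²) = 0.033260. Accumulating E over each segment gives final E = 2.5278.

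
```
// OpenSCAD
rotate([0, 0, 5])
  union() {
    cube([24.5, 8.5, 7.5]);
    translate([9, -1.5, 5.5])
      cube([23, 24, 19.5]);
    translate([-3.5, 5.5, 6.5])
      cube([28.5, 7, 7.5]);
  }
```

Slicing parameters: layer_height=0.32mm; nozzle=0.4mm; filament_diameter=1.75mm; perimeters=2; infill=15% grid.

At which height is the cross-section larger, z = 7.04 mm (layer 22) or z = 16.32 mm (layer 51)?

layer 22 (z = 7.04 mm)

Layer 22 (z = 7.04): the cube is present — its section is the full 24.5×8.5 rectangle (area 208.25 mm²); the cube at (9, -1.5) (footprint 23×24) is included at this height (area 552.00 mm²); the 28.5×7 cube at (-3.5, 5.5) contributes its full rectangle (area 199.50 mm²); Taking the union: the regions partially overlap — summed areas 959.75 mm² minus the doubly-counted overlap 270.75 mm² gives 689.00 mm² — area = 689.00 mm²; (rotated 5° about Z; rotation is an isometry so areas/perimeters/island counts are preserved). So its area = 689.00 mm². Layer 51 (z = 16.32): the cube does not reach this height (z outside [0, 7.5]); the cube at (9, -1.5) is present — its section is the full 23×24 rectangle (area 552.00 mm²); the cube at (-3.5, 5.5) is not intersected at this z (z outside [6.5, 14]); Taking the union: only the 23×24 cube at (9, -1.5) is present, so the union is just that shape — area = 552.00 mm²; (whole slice rotated 5° about Z — lengths, areas and connectivity unchanged). So its area = 552.00 mm². Layer 22 is larger (689.00 vs 552.00 mm²).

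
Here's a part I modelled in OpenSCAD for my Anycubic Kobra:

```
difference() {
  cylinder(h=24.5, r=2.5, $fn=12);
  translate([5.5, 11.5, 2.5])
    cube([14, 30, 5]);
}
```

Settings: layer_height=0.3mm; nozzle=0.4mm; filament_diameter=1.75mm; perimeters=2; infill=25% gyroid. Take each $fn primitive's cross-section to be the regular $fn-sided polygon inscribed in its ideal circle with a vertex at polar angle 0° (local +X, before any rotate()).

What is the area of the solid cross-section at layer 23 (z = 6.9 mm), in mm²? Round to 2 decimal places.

At z = 6.9 mm: the r=2.5 cylinder gives a regular 12-gon of circumradius 2.5 (constant along its height) (area = (12/2)·2.500²·sin(360°/12) = 18.75 mm²); the cube at (5.5, 11.5) is present — its section is the full 14×30 rectangle (area 420.00 mm²); Subtracting the remaining from the first: starting from the r=2.5 cylinder (18.75 mm²), the 14×30 cube at (5.5, 11.5) misses the remaining region (no effect) — area = 18.75 mm². Overall, the cross-section is a single solid region. Net area = 18.75 mm².

18.75 mm²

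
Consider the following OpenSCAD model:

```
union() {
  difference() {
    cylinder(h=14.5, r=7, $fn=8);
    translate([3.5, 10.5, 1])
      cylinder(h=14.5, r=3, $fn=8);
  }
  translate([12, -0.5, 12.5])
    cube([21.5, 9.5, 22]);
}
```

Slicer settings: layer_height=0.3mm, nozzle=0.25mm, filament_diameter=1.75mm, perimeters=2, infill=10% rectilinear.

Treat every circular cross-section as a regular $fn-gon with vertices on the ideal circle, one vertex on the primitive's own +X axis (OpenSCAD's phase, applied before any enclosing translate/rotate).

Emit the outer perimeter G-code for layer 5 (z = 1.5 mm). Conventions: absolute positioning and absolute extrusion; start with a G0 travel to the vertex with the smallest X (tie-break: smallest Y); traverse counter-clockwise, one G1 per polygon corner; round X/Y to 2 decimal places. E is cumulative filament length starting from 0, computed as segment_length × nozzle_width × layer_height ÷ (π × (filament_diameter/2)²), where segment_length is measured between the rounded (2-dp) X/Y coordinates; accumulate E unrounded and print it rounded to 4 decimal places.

G0 X-7.00 Y0.00 Z1.50
G1 X-4.95 Y-4.95 E0.1671
G1 X0.00 Y-7.00 E0.3341
G1 X4.95 Y-4.95 E0.5012
G1 X7.00 Y0.00 E0.6682
G1 X4.95 Y4.95 E0.8353
G1 X0.00 Y7.00 E1.0024
G1 X-4.95 Y4.95 E1.1694
G1 X-7.00 Y0.00 E1.3365

At z = 1.5 mm: the r=7 cylinder contributes a regular 8-gon of circumradius 7; the cylinder at (3.5, 10.5): section is a regular 8-gon, circumradius r=3; Taking the first minus the rest: starting from the r=7 cylinder, the r=3 cylinder at (3.5, 10.5) misses the remaining region (no effect) — 1 connected region; the cube at (12, -0.5) is not intersected at this z (z outside [12.5, 34.5]); Taking the union: only that combined region is present, so the union is just that shape — 1 connected region. The outline is a single polygon with 8 vertices. Extrusion per mm of travel: 0.25 × 0.3 / (π × 0.875²) = 0.031181. Accumulating E over each segment gives final E = 1.3365.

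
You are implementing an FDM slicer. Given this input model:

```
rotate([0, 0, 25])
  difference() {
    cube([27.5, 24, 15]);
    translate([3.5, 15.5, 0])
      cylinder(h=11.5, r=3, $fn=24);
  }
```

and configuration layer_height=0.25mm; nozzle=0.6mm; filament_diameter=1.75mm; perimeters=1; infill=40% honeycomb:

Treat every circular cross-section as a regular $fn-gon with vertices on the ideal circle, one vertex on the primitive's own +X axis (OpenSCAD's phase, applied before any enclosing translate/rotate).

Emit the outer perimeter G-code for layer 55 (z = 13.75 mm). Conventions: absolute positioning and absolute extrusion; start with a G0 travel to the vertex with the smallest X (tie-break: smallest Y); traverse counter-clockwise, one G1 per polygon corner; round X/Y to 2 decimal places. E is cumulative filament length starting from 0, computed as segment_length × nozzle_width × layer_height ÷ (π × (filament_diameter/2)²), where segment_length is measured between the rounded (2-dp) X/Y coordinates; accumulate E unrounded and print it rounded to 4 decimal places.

At z = 13.75 mm: the cube (footprint 27.5×24) is included at this height; the cylinder at (3.5, 15.5) is not intersected at this z (z outside [0, 11.5]); After the difference (first − rest): none of the subtracted shapes is present at this height, so the 27.5×24 cube is unchanged — 1 connected region; (rotated 25° about Z; rotation is an isometry so areas/perimeters/island counts are preserved). The outline is a single polygon with 4 vertices. Extrusion per mm of travel: 0.6 × 0.25 / (π × 0.875²) = 0.062363. Accumulating E over each segment gives final E = 6.4226.

G0 X-10.14 Y21.75 Z13.75
G1 X0.00 Y0.00 E1.4966
G1 X24.92 Y11.62 E3.2113
G1 X14.78 Y33.37 E4.7078
G1 X-10.14 Y21.75 E6.4226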